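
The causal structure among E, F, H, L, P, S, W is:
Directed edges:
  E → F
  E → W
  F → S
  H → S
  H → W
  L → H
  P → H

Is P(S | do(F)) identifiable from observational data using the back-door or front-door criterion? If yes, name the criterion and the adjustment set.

P(S|do(F)): backdoor, adjust for ∅.

desc(F)\{F}={S}; candidates ⊆ {E,H,L,P,W}.
∅: F⊥S given ∅ in G with F→· removed — back-door holds.
P(S|do(F)) = P(S|F) — no adjustment needed.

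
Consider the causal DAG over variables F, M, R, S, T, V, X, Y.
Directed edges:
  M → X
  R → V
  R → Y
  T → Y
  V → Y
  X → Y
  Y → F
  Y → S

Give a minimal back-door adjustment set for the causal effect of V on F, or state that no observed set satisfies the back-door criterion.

desc(V)\{V}={F,S,Y}; candidates ⊆ {M,R,T,X}.
size 0: {}; under {} V still reaches {F,R,S,Y} ∋ F.
{R}: V⊥F given {R} in G with V→· removed — back-door holds.

V→F: minimal back-door set {R}.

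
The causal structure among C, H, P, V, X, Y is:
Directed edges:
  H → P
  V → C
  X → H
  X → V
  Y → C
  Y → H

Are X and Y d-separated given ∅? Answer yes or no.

Bayes-Ball from X | ∅ reaches {C,H,P,V}.
Y ∉ reach(X|∅) ⇒ X ⊥ Y | ∅.

Yes — X ⊥ Y | ∅.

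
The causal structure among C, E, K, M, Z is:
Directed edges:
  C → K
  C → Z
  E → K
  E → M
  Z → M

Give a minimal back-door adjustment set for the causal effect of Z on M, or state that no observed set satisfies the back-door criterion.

desc(Z)\{Z}={M}; candidates ⊆ {C,E,K}.
∅: Z⊥M given ∅ in G with Z→· removed — back-door holds.

Z→M: minimal back-door set ∅.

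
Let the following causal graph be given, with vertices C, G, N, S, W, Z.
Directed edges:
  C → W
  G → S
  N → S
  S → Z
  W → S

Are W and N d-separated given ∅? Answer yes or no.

Yes — W ⊥ N | ∅.

Bayes-Ball from W | ∅ reaches {C,S,Z}.
N ∉ reach(W|∅) ⇒ W ⊥ N | ∅.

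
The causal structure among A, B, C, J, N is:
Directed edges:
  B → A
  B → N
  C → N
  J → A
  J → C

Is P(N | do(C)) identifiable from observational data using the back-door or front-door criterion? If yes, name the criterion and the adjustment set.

P(N|do(C)): backdoor, adjust for ∅.

desc(C)\{C}={N}; candidates ⊆ {A,B,J}.
∅: C⊥N given ∅ in G with C→· removed — back-door holds.
P(N|do(C)) = P(N|C) — no adjustment needed.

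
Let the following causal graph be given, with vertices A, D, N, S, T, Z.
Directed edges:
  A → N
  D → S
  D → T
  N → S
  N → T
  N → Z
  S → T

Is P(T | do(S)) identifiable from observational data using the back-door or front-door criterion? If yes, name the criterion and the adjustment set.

desc(S)\{S}={T}; candidates ⊆ {A,D,N,Z}.
size 0: {}; under {} S still reaches {A,D,N,T,Z} ∋ T.
size 1: {A}, {D}, {N} …(+1); under {A} S still reaches {D,N,T,Z} ∋ T.
{D,N}: S⊥T given {D,N} in G with S→· removed — back-door holds.
P(T|do(S)) = Σ_{D,N} P(T|S,D,N)·P(D,N).

P(T|do(S)): backdoor, adjust for {D, N}.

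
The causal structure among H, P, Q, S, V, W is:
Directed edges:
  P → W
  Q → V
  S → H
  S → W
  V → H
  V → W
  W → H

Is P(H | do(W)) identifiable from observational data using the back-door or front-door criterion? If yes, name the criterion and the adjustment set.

P(H|do(W)): backdoor, adjust for {S, V}.

desc(W)\{W}={H}; candidates ⊆ {P,Q,S,V}.
size 0: {}; under {} W still reaches {H,P,Q,S,V} ∋ H.
size 1: {P}, {Q}, {S} …(+1); under {P} W still reaches {H,Q,S,V} ∋ H.
{S,V}: W⊥H given {S,V} in G with W→· removed — back-door holds.
P(H|do(W)) = Σ_{S,V} P(H|W,S,V)·P(S,V).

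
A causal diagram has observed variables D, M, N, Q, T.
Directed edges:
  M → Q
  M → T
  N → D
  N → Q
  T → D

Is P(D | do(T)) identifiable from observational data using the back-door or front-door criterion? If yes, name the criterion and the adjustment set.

desc(T)\{T}={D}; candidates ⊆ {M,N,Q}.
∅: T⊥D given ∅ in G with T→· removed — back-door holds.
P(D|do(T)) = P(D|T) — no adjustment needed.

P(D|do(T)): backdoor, adjust for ∅.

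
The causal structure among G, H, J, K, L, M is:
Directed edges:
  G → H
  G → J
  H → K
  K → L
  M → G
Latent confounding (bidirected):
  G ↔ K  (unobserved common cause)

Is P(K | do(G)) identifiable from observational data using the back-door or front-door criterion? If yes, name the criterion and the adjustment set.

desc(G)\{G}={H,J,K,L}; candidates ⊆ {M}.
G↔K: latent back-door arc(s) into G.
size 0: {}; under {} G still reaches {K,L,M} ∋ K.
size 1: {M}; under {M} G still reaches {K,L} ∋ K.
G↔K cannot be blocked by any observed set — no back-door set.
{H}: (i) intercepts every directed G→K path; (ii) no back-door G→{H}; (iii) {G} blocks every back-door {H}→K. Front-door holds.
P(K|do(G)) = Σ_{H} P(H|G) Σ_{G'} P(K|H,G')P(G').

P(K|do(G)): frontdoor, adjust for {H}.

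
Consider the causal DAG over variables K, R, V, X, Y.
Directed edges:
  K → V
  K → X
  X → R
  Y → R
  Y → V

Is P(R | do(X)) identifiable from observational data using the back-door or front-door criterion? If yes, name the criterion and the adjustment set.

P(R|do(X)): backdoor, adjust for ∅.

desc(X)\{X}={R}; candidates ⊆ {K,V,Y}.
∅: X⊥R given ∅ in G with X→· removed — back-door holds.
P(R|do(X)) = P(R|X) — no adjustment needed.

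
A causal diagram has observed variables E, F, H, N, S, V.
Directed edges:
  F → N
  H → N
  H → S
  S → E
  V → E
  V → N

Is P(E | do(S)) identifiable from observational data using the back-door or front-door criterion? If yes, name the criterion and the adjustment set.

desc(S)\{S}={E}; candidates ⊆ {F,H,N,V}.
∅: S⊥E given ∅ in G with S→· removed — back-door holds.
P(E|do(S)) = P(E|S) — no adjustment needed.

P(E|do(S)): backdoor, adjust for ∅.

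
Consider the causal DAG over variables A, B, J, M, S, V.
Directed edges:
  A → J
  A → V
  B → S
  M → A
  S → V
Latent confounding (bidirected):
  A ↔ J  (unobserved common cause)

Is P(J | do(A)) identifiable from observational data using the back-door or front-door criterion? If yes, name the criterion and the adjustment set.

desc(A)\{A}={J,V}; candidates ⊆ {B,M,S}.
A↔J: latent back-door arc(s) into A.
size 0: {}; under {} A still reaches {J,M} ∋ J.
size 1: {B}, {M}, {S}; under {B} A still reaches {J,M} ∋ J.
size 2: {B,M}, {B,S}, {M,S}; under {B,M} A still reaches {J} ∋ J.
A↔J cannot be blocked by any observed set — no back-door set.
No mediator lies on a directed A→…→J path.
Neither criterion identifies P(J|do(A)) in this graph.

P(J|do(A)): not identifiable (no BD/FD set).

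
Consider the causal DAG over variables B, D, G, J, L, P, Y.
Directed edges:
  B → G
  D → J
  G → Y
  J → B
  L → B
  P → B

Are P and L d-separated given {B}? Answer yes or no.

Bayes-Ball from P | {B} reaches {D,J,L}.
L ∈ reach(P|{B}) ⇒ P ⊥̸ L | {B}.

No — P and L are d-connected given {B}.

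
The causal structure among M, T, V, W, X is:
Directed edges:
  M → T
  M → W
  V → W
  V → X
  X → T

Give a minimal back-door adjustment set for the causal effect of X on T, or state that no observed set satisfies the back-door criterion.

X→T: minimal back-door set ∅.

desc(X)\{X}={T}; candidates ⊆ {M,V,W}.
∅: X⊥T given ∅ in G with X→· removed — back-door holds.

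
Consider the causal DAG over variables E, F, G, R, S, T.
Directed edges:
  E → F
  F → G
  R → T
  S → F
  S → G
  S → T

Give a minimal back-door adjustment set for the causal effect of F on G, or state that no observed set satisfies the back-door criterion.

F→G: minimal back-door set {S}.

desc(F)\{F}={G}; candidates ⊆ {E,R,S,T}.
size 0: {}; under {} F still reaches {E,G,S,T} ∋ G.
{S}: F⊥G given {S} in G with F→· removed — back-door holds.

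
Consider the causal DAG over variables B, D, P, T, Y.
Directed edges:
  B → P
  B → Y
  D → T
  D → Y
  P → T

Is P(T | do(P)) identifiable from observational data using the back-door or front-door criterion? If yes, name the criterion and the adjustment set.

desc(P)\{P}={T}; candidates ⊆ {B,D,Y}.
∅: P⊥T given ∅ in G with P→· removed — back-door holds.
P(T|do(P)) = P(T|P) — no adjustment needed.

P(T|do(P)): backdoor, adjust for ∅.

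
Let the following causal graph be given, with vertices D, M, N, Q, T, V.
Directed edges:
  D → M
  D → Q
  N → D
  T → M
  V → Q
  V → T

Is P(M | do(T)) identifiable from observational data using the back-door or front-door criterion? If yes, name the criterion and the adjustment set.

desc(T)\{T}={M}; candidates ⊆ {D,N,Q,V}.
∅: T⊥M given ∅ in G with T→· removed — back-door holds.
P(M|do(T)) = P(M|T) — no adjustment needed.

P(M|do(T)): backdoor, adjust for ∅.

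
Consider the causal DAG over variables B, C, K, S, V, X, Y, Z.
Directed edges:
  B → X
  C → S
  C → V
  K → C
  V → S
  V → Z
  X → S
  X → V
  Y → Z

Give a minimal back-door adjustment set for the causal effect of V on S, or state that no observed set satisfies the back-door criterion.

V→S: minimal back-door set {C, X}.

desc(V)\{V}={S,Z}; candidates ⊆ {B,C,K,X,Y}.
size 0: {}; under {} V still reaches {B,C,K,S,X} ∋ S.
size 1: {B}, {C}, {K} …(+2); under {B} V still reaches {C,K,S,X} ∋ S.
{C,X}: V⊥S given {C,X} in G with V→· removed — back-door holds.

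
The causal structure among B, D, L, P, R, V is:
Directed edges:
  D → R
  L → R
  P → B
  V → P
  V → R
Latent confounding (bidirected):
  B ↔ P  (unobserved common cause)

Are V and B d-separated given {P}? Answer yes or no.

No — V and B are d-connected given {P}.

Bayes-Ball from V | {P} reaches {B,R}.
B ∈ reach(V|{P}) ⇒ V ⊥̸ B | {P}.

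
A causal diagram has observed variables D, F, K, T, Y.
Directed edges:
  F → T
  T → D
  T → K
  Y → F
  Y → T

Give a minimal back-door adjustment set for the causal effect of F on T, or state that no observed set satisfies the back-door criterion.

F→T: minimal back-door set {Y}.

desc(F)\{F}={D,K,T}; candidates ⊆ {Y}.
size 0: {}; under {} F still reaches {D,K,T,Y} ∋ T.
{Y}: F⊥T given {Y} in G with F→· removed — back-door holds.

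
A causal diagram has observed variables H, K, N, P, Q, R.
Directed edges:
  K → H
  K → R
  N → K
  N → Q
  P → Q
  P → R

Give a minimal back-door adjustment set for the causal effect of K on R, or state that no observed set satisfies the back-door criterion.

K→R: minimal back-door set ∅.

desc(K)\{K}={H,R}; candidates ⊆ {N,P,Q}.
∅: K⊥R given ∅ in G with K→· removed — back-door holds.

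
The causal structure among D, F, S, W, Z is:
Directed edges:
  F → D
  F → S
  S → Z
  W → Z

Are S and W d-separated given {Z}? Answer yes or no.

Bayes-Ball from S | {Z} reaches {D,F,W}.
W ∈ reach(S|{Z}) ⇒ S ⊥̸ W | {Z}.

No — S and W are d-connected given {Z}.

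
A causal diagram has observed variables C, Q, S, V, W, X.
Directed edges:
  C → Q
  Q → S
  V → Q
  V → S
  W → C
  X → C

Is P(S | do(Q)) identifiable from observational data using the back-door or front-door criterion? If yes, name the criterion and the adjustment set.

P(S|do(Q)): backdoor, adjust for {V}.

desc(Q)\{Q}={S}; candidates ⊆ {C,V,W,X}.
size 0: {}; under {} Q still reaches {C,S,V,W,X} ∋ S.
{V}: Q⊥S given {V} in G with Q→· removed — back-door holds.
P(S|do(Q)) = Σ_{V} P(S|Q,V)·P(V).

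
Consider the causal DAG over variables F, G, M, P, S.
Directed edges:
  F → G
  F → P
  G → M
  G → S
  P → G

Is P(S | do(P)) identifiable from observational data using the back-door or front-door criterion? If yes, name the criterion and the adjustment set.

desc(P)\{P}={G,M,S}; candidates ⊆ {F}.
size 0: {}; under {} P still reaches {F,G,M,S} ∋ S.
{F}: P⊥S given {F} in G with P→· removed — back-door holds.
P(S|do(P)) = Σ_{F} P(S|P,F)·P(F).

P(S|do(P)): backdoor, adjust for {F}.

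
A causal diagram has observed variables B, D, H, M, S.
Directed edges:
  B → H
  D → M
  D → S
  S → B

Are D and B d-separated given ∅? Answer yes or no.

Bayes-Ball from D | ∅ reaches {B,H,M,S}.
B ∈ reach(D|∅) ⇒ D ⊥̸ B | ∅.

No — D and B are d-connected given ∅.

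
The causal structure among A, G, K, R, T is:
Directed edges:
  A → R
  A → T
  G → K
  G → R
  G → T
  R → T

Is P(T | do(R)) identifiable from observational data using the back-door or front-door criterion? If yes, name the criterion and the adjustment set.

desc(R)\{R}={T}; candidates ⊆ {A,G,K}.
size 0: {}; under {} R still reaches {A,G,K,T} ∋ T.
size 1: {A}, {G}, {K}; under {A} R still reaches {G,K,T} ∋ T.
{A,G}: R⊥T given {A,G} in G with R→· removed — back-door holds.
P(T|do(R)) = Σ_{A,G} P(T|R,A,G)·P(A,G).

P(T|do(R)): backdoor, adjust for {A, G}.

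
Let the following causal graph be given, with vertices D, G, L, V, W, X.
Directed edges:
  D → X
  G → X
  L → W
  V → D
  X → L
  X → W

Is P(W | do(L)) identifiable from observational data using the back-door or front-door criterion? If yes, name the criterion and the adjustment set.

P(W|do(L)): backdoor, adjust for {X}.

desc(L)\{L}={W}; candidates ⊆ {D,G,V,X}.
size 0: {}; under {} L still reaches {D,G,V,W,X} ∋ W.
{X}: L⊥W given {X} in G with L→· removed — back-door holds.
P(W|do(L)) = Σ_{X} P(W|L,X)·P(X).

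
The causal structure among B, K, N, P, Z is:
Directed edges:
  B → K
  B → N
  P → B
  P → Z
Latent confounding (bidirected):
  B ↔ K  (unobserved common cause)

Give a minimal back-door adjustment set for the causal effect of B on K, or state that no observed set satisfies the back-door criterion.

desc(B)\{B}={K,N}; candidates ⊆ {P,Z}.
B↔K: latent back-door arc(s) into B.
size 0: {}; under {} B still reaches {K,P,Z} ∋ K.
size 1: {P}, {Z}; under {P} B still reaches {K} ∋ K.
size 2: {P,Z}; under {P,Z} B still reaches {K} ∋ K.
B↔K cannot be blocked by any observed set — no back-door set.

B→K: no observed back-door set.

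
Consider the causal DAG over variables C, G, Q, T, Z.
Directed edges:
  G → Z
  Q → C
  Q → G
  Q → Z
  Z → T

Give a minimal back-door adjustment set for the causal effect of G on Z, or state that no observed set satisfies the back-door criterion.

desc(G)\{G}={T,Z}; candidates ⊆ {C,Q}.
size 0: {}; under {} G still reaches {C,Q,T,Z} ∋ Z.
{Q}: G⊥Z given {Q} in G with G→· removed — back-door holds.

G→Z: minimal back-door set {Q}.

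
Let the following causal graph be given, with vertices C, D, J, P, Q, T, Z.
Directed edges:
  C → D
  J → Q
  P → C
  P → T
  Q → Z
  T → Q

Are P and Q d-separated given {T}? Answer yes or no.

Yes — P ⊥ Q | {T}.

Bayes-Ball from P | {T} reaches {C,D}.
Q ∉ reach(P|{T}) ⇒ P ⊥ Q | {T}.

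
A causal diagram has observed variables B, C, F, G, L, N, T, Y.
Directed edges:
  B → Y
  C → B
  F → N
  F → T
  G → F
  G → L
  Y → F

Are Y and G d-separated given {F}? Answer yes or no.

Bayes-Ball from Y | {F} reaches {B,C,G,L}.
G ∈ reach(Y|{F}) ⇒ Y ⊥̸ G | {F}.

No — Y and G are d-connected given {F}.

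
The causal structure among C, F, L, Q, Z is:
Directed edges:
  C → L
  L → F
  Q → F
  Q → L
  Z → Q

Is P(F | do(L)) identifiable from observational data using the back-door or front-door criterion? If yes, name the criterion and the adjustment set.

desc(L)\{L}={F}; candidates ⊆ {C,Q,Z}.
size 0: {}; under {} L still reaches {C,F,Q,Z} ∋ F.
{Q}: L⊥F given {Q} in G with L→· removed — back-door holds.
P(F|do(L)) = Σ_{Q} P(F|L,Q)·P(Q).

P(F|do(L)): backdoor, adjust for {Q}.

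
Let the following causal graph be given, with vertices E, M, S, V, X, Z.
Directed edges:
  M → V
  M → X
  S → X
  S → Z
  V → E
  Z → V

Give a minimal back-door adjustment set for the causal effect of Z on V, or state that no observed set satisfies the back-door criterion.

Z→V: minimal back-door set ∅.

desc(Z)\{Z}={E,V}; candidates ⊆ {M,S,X}.
∅: Z⊥V given ∅ in G with Z→· removed — back-door holds.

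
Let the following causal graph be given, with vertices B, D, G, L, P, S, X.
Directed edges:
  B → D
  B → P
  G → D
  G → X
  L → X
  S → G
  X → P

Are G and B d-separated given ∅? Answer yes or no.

Bayes-Ball from G | ∅ reaches {D,P,S,X}.
B ∉ reach(G|∅) ⇒ G ⊥ B | ∅.

Yes — G ⊥ B | ∅.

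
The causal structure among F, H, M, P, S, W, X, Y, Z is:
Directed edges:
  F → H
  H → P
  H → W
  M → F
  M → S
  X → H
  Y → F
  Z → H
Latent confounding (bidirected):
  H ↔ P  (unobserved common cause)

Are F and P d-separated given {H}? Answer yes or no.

Bayes-Ball from F | {H} reaches {M,P,S,X,Y,Z}.
P ∈ reach(F|{H}) ⇒ F ⊥̸ P | {H}.

No — F and P are d-connected given {H}.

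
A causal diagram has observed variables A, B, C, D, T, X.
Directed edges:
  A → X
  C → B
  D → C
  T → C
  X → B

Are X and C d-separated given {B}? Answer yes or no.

Bayes-Ball from X | {B} reaches {A,C,D,T}.
C ∈ reach(X|{B}) ⇒ X ⊥̸ C | {B}.

No — X and C are d-connected given {B}.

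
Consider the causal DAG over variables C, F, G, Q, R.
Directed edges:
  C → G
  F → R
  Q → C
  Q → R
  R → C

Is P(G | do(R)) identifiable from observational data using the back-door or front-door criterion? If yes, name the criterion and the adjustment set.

P(G|do(R)): backdoor, adjust for {Q}.

desc(R)\{R}={C,G}; candidates ⊆ {F,Q}.
size 0: {}; under {} R still reaches {C,F,G,Q} ∋ G.
{Q}: R⊥G given {Q} in G with R→· removed — back-door holds.
P(G|do(R)) = Σ_{Q} P(G|R,Q)·P(Q).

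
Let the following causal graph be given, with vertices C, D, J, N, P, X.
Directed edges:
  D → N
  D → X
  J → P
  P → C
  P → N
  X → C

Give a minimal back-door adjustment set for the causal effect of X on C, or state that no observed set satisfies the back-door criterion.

desc(X)\{X}={C}; candidates ⊆ {D,J,N,P}.
∅: X⊥C given ∅ in G with X→· removed — back-door holds.

X→C: minimal back-door set ∅.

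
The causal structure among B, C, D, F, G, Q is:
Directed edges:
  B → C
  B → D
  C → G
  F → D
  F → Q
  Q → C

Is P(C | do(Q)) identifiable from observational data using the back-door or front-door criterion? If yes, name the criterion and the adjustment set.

P(C|do(Q)): backdoor, adjust for ∅.

desc(Q)\{Q}={C,G}; candidates ⊆ {B,D,F}.
∅: Q⊥C given ∅ in G with Q→· removed — back-door holds.
P(C|do(Q)) = P(C|Q) — no adjustment needed.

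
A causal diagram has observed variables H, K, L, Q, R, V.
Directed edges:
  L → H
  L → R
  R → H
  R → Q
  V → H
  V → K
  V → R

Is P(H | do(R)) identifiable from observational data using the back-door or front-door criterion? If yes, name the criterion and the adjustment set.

desc(R)\{R}={H,Q}; candidates ⊆ {K,L,V}.
size 0: {}; under {} R still reaches {H,K,L,V} ∋ H.
size 1: {K}, {L}, {V}; under {K} R still reaches {H,L,V} ∋ H.
{L,V}: R⊥H given {L,V} in G with R→· removed — back-door holds.
P(H|do(R)) = Σ_{L,V} P(H|R,L,V)·P(L,V).

P(H|do(R)): backdoor, adjust for {L, V}.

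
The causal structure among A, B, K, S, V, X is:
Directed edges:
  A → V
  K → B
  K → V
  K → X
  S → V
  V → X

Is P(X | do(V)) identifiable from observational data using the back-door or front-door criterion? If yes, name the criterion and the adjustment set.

desc(V)\{V}={X}; candidates ⊆ {A,B,K,S}.
size 0: {}; under {} V still reaches {A,B,K,S,X} ∋ X.
{K}: V⊥X given {K} in G with V→· removed — back-door holds.
P(X|do(V)) = Σ_{K} P(X|V,K)·P(K).

P(X|do(V)): backdoor, adjust for {K}.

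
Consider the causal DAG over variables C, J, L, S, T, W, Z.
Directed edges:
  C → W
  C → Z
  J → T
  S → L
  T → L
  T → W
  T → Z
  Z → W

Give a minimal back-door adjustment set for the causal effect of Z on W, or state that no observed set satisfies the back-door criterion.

desc(Z)\{Z}={W}; candidates ⊆ {C,J,L,S,T}.
size 0: {}; under {} Z still reaches {C,J,L,T,W} ∋ W.
size 1: {C}, {J}, {L} …(+2); under {C} Z still reaches {J,L,T,W} ∋ W.
{C,T}: Z⊥W given {C,T} in G with Z→· removed — back-door holds.

Z→W: minimal back-door set {C, T}.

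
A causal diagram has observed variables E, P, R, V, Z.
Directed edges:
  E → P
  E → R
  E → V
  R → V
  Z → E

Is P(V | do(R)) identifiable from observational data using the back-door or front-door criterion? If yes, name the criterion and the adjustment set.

P(V|do(R)): backdoor, adjust for {E}.

desc(R)\{R}={V}; candidates ⊆ {E,P,Z}.
size 0: {}; under {} R still reaches {E,P,V,Z} ∋ V.
{E}: R⊥V given {E} in G with R→· removed — back-door holds.
P(V|do(R)) = Σ_{E} P(V|R,E)·P(E).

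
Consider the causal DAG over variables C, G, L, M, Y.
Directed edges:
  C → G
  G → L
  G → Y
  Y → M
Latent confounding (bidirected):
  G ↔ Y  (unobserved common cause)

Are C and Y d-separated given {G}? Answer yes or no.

Bayes-Ball from C | {G} reaches {M,Y}.
Y ∈ reach(C|{G}) ⇒ C ⊥̸ Y | {G}.

No — C and Y are d-connected given {G}.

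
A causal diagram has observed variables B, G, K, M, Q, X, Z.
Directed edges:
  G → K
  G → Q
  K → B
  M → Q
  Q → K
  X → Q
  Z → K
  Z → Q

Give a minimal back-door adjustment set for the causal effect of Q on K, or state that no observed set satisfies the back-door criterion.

desc(Q)\{Q}={B,K}; candidates ⊆ {G,M,X,Z}.
size 0: {}; under {} Q still reaches {B,G,K,M,X,Z} ∋ K.
size 1: {G}, {M}, {X} …(+1); under {G} Q still reaches {B,K,M,X,Z} ∋ K.
{G,Z}: Q⊥K given {G,Z} in G with Q→· removed — back-door holds.

Q→K: minimal back-door set {G, Z}.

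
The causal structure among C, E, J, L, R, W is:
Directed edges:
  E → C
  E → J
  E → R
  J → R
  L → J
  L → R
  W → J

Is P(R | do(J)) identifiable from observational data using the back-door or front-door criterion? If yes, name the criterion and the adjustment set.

P(R|do(J)): backdoor, adjust for {E, L}.

desc(J)\{J}={R}; candidates ⊆ {C,E,L,W}.
size 0: {}; under {} J still reaches {C,E,L,R,W} ∋ R.
size 1: {C}, {E}, {L} …(+1); under {C} J still reaches {E,L,R,W} ∋ R.
{E,L}: J⊥R given {E,L} in G with J→· removed — back-door holds.
P(R|do(J)) = Σ_{E,L} P(R|J,E,L)·P(E,L).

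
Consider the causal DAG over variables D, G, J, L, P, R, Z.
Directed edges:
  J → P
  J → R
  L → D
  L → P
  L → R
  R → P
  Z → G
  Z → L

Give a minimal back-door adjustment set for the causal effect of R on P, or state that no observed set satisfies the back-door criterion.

desc(R)\{R}={P}; candidates ⊆ {D,G,J,L,Z}.
size 0: {}; under {} R still reaches {D,G,J,L,P,Z} ∋ P.
size 1: {D}, {G}, {J} …(+2); under {D} R still reaches {G,J,L,P,Z} ∋ P.
{J,L}: R⊥P given {J,L} in G with R→· removed — back-door holds.

R→P: minimal back-door set {J, L}.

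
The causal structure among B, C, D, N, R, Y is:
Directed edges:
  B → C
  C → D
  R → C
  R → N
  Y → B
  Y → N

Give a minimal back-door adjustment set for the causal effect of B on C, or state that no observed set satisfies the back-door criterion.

B→C: minimal back-door set ∅.

desc(B)\{B}={C,D}; candidates ⊆ {N,R,Y}.
∅: B⊥C given ∅ in G with B→· removed — back-door holds.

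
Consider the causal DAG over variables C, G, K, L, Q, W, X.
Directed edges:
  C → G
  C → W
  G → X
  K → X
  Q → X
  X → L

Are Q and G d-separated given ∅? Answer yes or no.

Yes — Q ⊥ G | ∅.

Bayes-Ball from Q | ∅ reaches {L,X}.
G ∉ reach(Q|∅) ⇒ Q ⊥ G | ∅.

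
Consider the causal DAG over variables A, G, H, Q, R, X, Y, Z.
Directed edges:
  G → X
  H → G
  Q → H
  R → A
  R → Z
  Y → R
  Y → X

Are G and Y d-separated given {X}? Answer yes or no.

No — G and Y are d-connected given {X}.

Bayes-Ball from G | {X} reaches {A,H,Q,R,Y,Z}.
Y ∈ reach(G|{X}) ⇒ G ⊥̸ Y | {X}.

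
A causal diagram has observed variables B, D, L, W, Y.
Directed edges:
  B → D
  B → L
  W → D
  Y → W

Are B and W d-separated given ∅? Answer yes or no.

Yes — B ⊥ W | ∅.

Bayes-Ball from B | ∅ reaches {D,L}.
W ∉ reach(B|∅) ⇒ B ⊥ W | ∅.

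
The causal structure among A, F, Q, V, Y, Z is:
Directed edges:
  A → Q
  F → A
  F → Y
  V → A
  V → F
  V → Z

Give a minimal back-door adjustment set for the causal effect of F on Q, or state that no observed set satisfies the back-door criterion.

F→Q: minimal back-door set {V}.

desc(F)\{F}={A,Q,Y}; candidates ⊆ {V,Z}.
size 0: {}; under {} F still reaches {A,Q,V,Z} ∋ Q.
{V}: F⊥Q given {V} in G with F→· removed — back-door holds.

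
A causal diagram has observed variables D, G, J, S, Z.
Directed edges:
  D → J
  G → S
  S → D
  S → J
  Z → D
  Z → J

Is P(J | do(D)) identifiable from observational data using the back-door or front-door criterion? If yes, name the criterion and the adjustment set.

desc(D)\{D}={J}; candidates ⊆ {G,S,Z}.
size 0: {}; under {} D still reaches {G,J,S,Z} ∋ J.
size 1: {G}, {S}, {Z}; under {G} D still reaches {J,S,Z} ∋ J.
{S,Z}: D⊥J given {S,Z} in G with D→· removed — back-door holds.
P(J|do(D)) = Σ_{S,Z} P(J|D,S,Z)·P(S,Z).

P(J|do(D)): backdoor, adjust for {S, Z}.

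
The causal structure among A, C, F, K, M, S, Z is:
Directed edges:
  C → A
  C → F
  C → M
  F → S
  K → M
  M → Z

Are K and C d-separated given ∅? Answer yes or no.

Yes — K ⊥ C | ∅.

Bayes-Ball from K | ∅ reaches {M,Z}.
C ∉ reach(K|∅) ⇒ K ⊥ C | ∅.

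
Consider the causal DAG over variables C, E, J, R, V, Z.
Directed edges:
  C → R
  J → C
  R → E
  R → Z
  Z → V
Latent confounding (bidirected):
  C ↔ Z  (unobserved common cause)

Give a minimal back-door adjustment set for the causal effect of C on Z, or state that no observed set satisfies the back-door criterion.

C→Z: no observed back-door set.

desc(C)\{C}={E,R,V,Z}; candidates ⊆ {J}.
C↔Z: latent back-door arc(s) into C.
size 0: {}; under {} C still reaches {J,V,Z} ∋ Z.
size 1: {J}; under {J} C still reaches {V,Z} ∋ Z.
C↔Z cannot be blocked by any observed set — no back-door set.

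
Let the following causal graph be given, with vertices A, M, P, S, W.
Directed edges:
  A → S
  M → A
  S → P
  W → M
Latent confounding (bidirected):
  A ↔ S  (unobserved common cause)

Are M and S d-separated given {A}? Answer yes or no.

No — M and S are d-connected given {A}.

Bayes-Ball from M | {A} reaches {P,S,W}.
S ∈ reach(M|{A}) ⇒ M ⊥̸ S | {A}.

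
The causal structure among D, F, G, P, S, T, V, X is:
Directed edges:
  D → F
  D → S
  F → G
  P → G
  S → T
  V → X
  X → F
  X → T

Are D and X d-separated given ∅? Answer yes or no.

Yes — D ⊥ X | ∅.

Bayes-Ball from D | ∅ reaches {F,G,S,T}.
X ∉ reach(D|∅) ⇒ D ⊥ X | ∅.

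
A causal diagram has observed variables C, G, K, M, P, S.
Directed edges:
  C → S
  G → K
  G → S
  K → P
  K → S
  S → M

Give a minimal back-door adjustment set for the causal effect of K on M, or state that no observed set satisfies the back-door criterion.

desc(K)\{K}={M,P,S}; candidates ⊆ {C,G}.
size 0: {}; under {} K still reaches {G,M,S} ∋ M.
{G}: K⊥M given {G} in G with K→· removed — back-door holds.

K→M: minimal back-door set {G}.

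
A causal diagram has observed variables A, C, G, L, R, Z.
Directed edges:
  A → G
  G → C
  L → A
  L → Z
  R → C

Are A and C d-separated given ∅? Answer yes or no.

Bayes-Ball from A | ∅ reaches {C,G,L,Z}.
C ∈ reach(A|∅) ⇒ A ⊥̸ C | ∅.

No — A and C are d-connected given ∅.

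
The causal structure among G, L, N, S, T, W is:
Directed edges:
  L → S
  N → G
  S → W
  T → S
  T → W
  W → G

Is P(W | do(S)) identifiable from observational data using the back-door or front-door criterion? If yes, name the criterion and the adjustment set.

desc(S)\{S}={G,W}; candidates ⊆ {L,N,T}.
size 0: {}; under {} S still reaches {G,L,T,W} ∋ W.
{T}: S⊥W given {T} in G with S→· removed — back-door holds.
P(W|do(S)) = Σ_{T} P(W|S,T)·P(T).

P(W|do(S)): backdoor, adjust for {T}.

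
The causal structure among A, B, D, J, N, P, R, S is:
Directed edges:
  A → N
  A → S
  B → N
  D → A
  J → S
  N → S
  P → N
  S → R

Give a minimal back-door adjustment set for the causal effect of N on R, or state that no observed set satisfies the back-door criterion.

desc(N)\{N}={R,S}; candidates ⊆ {A,B,D,J,P}.
size 0: {}; under {} N still reaches {A,B,D,P,R,S} ∋ R.
{A}: N⊥R given {A} in G with N→· removed — back-door holds.

N→R: minimal back-door set {A}.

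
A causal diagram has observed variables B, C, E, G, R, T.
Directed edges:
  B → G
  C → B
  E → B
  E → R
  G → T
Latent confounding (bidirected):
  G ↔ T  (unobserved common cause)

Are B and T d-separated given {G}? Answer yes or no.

No — B and T are d-connected given {G}.

Bayes-Ball from B | {G} reaches {C,E,R,T}.
T ∈ reach(B|{G}) ⇒ B ⊥̸ T | {G}.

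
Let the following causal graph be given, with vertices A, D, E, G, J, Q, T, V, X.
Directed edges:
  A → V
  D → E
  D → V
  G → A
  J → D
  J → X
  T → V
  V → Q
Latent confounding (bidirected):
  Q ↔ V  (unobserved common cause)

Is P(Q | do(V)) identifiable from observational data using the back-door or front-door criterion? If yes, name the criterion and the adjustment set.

desc(V)\{V}={Q}; candidates ⊆ {A,D,E,G,J,T,X}.
V↔Q: latent back-door arc(s) into V.
size 0: {}; under {} V still reaches {A,D,E,G,J,Q,T,X} ∋ Q.
size 1: {A}, {D}, {E} …(+4); under {A} V still reaches {D,E,J,Q,T,X} ∋ Q.
size 2: {A,D}, {A,E}, {A,G} …(+18); under {A,D} V still reaches {Q,T} ∋ Q.
V↔Q cannot be blocked by any observed set — no back-door set.
No mediator lies on a directed V→…→Q path.
Neither criterion identifies P(Q|do(V)) in this graph.

P(Q|do(V)): not identifiable (no BD/FD set).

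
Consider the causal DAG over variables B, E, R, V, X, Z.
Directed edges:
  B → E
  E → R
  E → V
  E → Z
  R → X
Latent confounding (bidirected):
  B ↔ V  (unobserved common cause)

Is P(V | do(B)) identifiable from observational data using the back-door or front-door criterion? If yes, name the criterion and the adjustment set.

desc(B)\{B}={E,R,V,X,Z}; candidates ⊆ {—}.
B↔V: latent back-door arc(s) into B.
size 0: {}; under {} B still reaches {V} ∋ V.
B↔V cannot be blocked by any observed set — no back-door set.
{E}: (i) intercepts every directed B→V path; (ii) no back-door B→{E}; (iii) {B} blocks every back-door {E}→V. Front-door holds.
P(V|do(B)) = Σ_{E} P(E|B) Σ_{B'} P(V|E,B')P(B').

P(V|do(B)): frontdoor, adjust for {E}.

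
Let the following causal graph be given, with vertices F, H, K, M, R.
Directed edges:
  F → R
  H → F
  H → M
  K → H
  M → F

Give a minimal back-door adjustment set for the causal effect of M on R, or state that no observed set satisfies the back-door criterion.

desc(M)\{M}={F,R}; candidates ⊆ {H,K}.
size 0: {}; under {} M still reaches {F,H,K,R} ∋ R.
{H}: M⊥R given {H} in G with M→· removed — back-door holds.

M→R: minimal back-door set {H}.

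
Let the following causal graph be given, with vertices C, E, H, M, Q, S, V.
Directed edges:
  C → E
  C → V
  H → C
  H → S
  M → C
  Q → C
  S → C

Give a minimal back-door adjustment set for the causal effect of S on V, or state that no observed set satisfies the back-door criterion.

S→V: minimal back-door set {H}.

desc(S)\{S}={C,E,V}; candidates ⊆ {H,M,Q}.
size 0: {}; under {} S still reaches {C,E,H,V} ∋ V.
{H}: S⊥V given {H} in G with S→· removed — back-door holds.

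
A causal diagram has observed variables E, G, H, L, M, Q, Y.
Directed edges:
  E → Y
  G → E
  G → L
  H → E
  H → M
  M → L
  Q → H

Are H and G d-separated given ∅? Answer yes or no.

Bayes-Ball from H | ∅ reaches {E,L,M,Q,Y}.
G ∉ reach(H|∅) ⇒ H ⊥ G | ∅.

Yes — H ⊥ G | ∅.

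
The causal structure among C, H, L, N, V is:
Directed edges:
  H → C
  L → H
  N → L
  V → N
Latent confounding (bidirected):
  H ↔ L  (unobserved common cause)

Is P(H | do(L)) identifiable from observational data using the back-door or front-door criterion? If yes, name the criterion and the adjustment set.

desc(L)\{L}={C,H}; candidates ⊆ {N,V}.
L↔H: latent back-door arc(s) into L.
size 0: {}; under {} L still reaches {C,H,N,V} ∋ H.
size 1: {N}, {V}; under {N} L still reaches {C,H} ∋ H.
size 2: {N,V}; under {N,V} L still reaches {C,H} ∋ H.
L↔H cannot be blocked by any observed set — no back-door set.
No mediator lies on a directed L→…→H path.
Neither criterion identifies P(H|do(L)) in this graph.

P(H|do(L)): not identifiable (no BD/FD set).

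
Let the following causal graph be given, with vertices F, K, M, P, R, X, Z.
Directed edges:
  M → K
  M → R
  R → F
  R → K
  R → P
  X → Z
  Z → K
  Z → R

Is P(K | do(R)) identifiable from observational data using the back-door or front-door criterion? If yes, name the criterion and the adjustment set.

desc(R)\{R}={F,K,P}; candidates ⊆ {M,X,Z}.
size 0: {}; under {} R still reaches {K,M,X,Z} ∋ K.
size 1: {M}, {X}, {Z}; under {M} R still reaches {K,X,Z} ∋ K.
{M,Z}: R⊥K given {M,Z} in G with R→· removed — back-door holds.
P(K|do(R)) = Σ_{M,Z} P(K|R,M,Z)·P(M,Z).

P(K|do(R)): backdoor, adjust for {M, Z}.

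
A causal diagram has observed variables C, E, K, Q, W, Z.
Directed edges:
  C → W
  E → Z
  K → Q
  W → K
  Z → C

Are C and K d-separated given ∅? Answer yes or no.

Bayes-Ball from C | ∅ reaches {E,K,Q,W,Z}.
K ∈ reach(C|∅) ⇒ C ⊥̸ K | ∅.

No — C and K are d-connected given ∅.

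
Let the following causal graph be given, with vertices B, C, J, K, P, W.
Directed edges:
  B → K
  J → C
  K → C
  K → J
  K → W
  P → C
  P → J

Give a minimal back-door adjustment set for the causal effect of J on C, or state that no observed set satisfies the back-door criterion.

desc(J)\{J}={C}; candidates ⊆ {B,K,P,W}.
size 0: {}; under {} J still reaches {B,C,K,P,W} ∋ C.
size 1: {B}, {K}, {P} …(+1); under {B} J still reaches {C,K,P,W} ∋ C.
{K,P}: J⊥C given {K,P} in G with J→· removed — back-door holds.

J→C: minimal back-door set {K, P}.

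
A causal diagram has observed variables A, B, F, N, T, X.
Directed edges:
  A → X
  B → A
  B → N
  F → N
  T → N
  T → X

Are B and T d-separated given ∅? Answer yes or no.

Yes — B ⊥ T | ∅.

Bayes-Ball from B | ∅ reaches {A,N,X}.
T ∉ reach(B|∅) ⇒ B ⊥ T | ∅.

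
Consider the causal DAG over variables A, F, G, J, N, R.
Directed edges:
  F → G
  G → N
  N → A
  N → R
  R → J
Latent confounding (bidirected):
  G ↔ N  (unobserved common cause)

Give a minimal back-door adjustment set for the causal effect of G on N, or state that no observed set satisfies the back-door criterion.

G→N: no observed back-door set.

desc(G)\{G}={A,J,N,R}; candidates ⊆ {F}.
G↔N: latent back-door arc(s) into G.
size 0: {}; under {} G still reaches {A,F,J,N,R} ∋ N.
size 1: {F}; under {F} G still reaches {A,J,N,R} ∋ N.
G↔N cannot be blocked by any observed set — no back-door set.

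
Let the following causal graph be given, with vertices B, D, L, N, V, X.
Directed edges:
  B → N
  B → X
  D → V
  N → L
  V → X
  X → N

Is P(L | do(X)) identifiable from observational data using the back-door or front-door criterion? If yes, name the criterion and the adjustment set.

P(L|do(X)): backdoor, adjust for {B}.

desc(X)\{X}={L,N}; candidates ⊆ {B,D,V}.
size 0: {}; under {} X still reaches {B,D,L,N,V} ∋ L.
{B}: X⊥L given {B} in G with X→· removed — back-door holds.
P(L|do(X)) = Σ_{B} P(L|X,B)·P(B).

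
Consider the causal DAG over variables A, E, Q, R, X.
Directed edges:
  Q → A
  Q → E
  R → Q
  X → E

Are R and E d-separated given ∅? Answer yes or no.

No — R and E are d-connected given ∅.

Bayes-Ball from R | ∅ reaches {A,E,Q}.
E ∈ reach(R|∅) ⇒ R ⊥̸ E | ∅.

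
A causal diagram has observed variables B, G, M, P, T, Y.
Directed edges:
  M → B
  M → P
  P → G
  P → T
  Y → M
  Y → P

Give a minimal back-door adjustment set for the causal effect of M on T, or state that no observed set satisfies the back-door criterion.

desc(M)\{M}={B,G,P,T}; candidates ⊆ {Y}.
size 0: {}; under {} M still reaches {G,P,T,Y} ∋ T.
{Y}: M⊥T given {Y} in G with M→· removed — back-door holds.

M→T: minimal back-door set {Y}.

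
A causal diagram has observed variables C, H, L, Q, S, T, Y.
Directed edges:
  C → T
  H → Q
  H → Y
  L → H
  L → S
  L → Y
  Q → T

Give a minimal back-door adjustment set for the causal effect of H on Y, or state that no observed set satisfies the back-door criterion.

H→Y: minimal back-door set {L}.

desc(H)\{H}={Q,T,Y}; candidates ⊆ {C,L,S}.
size 0: {}; under {} H still reaches {L,S,Y} ∋ Y.
{L}: H⊥Y given {L} in G with H→· removed — back-door holds.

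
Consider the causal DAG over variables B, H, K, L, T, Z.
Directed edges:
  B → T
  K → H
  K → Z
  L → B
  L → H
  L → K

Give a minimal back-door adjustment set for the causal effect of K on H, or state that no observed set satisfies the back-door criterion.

desc(K)\{K}={H,Z}; candidates ⊆ {B,L,T}.
size 0: {}; under {} K still reaches {B,H,L,T} ∋ H.
{L}: K⊥H given {L} in G with K→· removed — back-door holds.

K→H: minimal back-door set {L}.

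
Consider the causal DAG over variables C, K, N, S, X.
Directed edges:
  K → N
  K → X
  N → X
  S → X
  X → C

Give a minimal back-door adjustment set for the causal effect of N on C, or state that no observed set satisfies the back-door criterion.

N→C: minimal back-door set {K}.

desc(N)\{N}={C,X}; candidates ⊆ {K,S}.
size 0: {}; under {} N still reaches {C,K,X} ∋ C.
{K}: N⊥C given {K} in G with N→· removed — back-door holds.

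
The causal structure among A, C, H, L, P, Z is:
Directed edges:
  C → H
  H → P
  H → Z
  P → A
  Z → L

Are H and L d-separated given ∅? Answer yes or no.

No — H and L are d-connected given ∅.

Bayes-Ball from H | ∅ reaches {A,C,L,P,Z}.
L ∈ reach(H|∅) ⇒ H ⊥̸ L | ∅.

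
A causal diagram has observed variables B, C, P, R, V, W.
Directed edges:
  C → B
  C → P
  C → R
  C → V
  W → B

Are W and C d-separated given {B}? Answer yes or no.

Bayes-Ball from W | {B} reaches {C,P,R,V}.
C ∈ reach(W|{B}) ⇒ W ⊥̸ C | {B}.

No — W and C are d-connected given {B}.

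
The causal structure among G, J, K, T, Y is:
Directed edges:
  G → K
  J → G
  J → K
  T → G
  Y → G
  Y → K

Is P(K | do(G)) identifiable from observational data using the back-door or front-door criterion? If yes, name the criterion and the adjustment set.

desc(G)\{G}={K}; candidates ⊆ {J,T,Y}.
size 0: {}; under {} G still reaches {J,K,T,Y} ∋ K.
size 1: {J}, {T}, {Y}; under {J} G still reaches {K,T,Y} ∋ K.
{J,Y}: G⊥K given {J,Y} in G with G→· removed — back-door holds.
P(K|do(G)) = Σ_{J,Y} P(K|G,J,Y)·P(J,Y).

P(K|do(G)): backdoor, adjust for {J, Y}.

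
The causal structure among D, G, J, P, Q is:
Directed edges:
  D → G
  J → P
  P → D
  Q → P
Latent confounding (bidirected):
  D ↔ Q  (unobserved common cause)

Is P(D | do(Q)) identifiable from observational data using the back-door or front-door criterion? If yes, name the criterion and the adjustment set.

desc(Q)\{Q}={D,G,P}; candidates ⊆ {J}.
Q↔D: latent back-door arc(s) into Q.
size 0: {}; under {} Q still reaches {D,G} ∋ D.
size 1: {J}; under {J} Q still reaches {D,G} ∋ D.
Q↔D cannot be blocked by any observed set — no back-door set.
{P}: (i) intercepts every directed Q→D path; (ii) no back-door Q→{P}; (iii) {Q} blocks every back-door {P}→D. Front-door holds.
P(D|do(Q)) = Σ_{P} P(P|Q) Σ_{Q'} P(D|P,Q')P(Q').

P(D|do(Q)): frontdoor, adjust for {P}.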